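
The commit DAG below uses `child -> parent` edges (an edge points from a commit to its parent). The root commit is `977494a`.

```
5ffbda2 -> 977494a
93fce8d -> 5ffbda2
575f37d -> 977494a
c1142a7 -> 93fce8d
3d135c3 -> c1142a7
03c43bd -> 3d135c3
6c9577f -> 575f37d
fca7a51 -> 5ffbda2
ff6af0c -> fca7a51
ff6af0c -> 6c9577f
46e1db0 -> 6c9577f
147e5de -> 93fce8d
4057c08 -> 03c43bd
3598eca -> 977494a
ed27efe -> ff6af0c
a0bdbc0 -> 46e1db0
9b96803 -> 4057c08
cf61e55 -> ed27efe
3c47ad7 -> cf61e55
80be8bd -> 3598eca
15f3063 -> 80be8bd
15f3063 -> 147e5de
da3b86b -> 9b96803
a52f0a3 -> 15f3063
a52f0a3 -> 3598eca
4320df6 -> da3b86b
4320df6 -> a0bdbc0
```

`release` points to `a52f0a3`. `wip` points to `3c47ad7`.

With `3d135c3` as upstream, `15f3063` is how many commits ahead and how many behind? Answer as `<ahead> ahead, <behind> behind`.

Reachable from 15f3063: {147e5de, 15f3063, 3598eca, 5ffbda2, 80be8bd, 93fce8d, 977494a}.
Reachable from 3d135c3: {3d135c3, 5ffbda2, 93fce8d, 977494a, c1142a7}.
Only in 15f3063's history (ahead): {147e5de, 15f3063, 3598eca, 80be8bd} — 4.
Only in 3d135c3's history (behind): {3d135c3, c1142a7} — 2.

4 ahead, 2 behind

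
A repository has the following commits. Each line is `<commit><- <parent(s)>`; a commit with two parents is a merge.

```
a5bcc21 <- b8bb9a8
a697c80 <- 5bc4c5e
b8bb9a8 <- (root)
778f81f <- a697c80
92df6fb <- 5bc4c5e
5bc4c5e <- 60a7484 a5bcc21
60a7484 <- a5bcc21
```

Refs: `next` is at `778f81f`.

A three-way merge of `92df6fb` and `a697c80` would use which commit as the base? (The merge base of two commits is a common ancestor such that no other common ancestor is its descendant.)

Ancestors of 92df6fb: {5bc4c5e, 60a7484, 92df6fb, a5bcc21, b8bb9a8}.
Ancestors of a697c80: {5bc4c5e, 60a7484, a5bcc21, a697c80, b8bb9a8}.
Common ancestors: {5bc4c5e, 60a7484, a5bcc21, b8bb9a8}.
Among these, 5bc4c5e is not an ancestor of any other common ancestor — it is the merge base.

5bc4c5e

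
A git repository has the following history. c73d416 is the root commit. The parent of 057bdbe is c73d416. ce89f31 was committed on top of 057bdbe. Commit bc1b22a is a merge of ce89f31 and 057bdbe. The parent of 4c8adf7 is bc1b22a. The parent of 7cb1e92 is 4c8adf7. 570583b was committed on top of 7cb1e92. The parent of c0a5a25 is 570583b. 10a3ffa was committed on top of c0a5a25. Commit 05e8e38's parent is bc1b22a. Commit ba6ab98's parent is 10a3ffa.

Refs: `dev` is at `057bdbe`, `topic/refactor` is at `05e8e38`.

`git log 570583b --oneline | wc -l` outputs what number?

7

Walking parent pointers from 570583b: reachable set = {057bdbe, 4c8adf7, 570583b, 7cb1e92, bc1b22a, c73d416, ce89f31}.
That is 7 commits.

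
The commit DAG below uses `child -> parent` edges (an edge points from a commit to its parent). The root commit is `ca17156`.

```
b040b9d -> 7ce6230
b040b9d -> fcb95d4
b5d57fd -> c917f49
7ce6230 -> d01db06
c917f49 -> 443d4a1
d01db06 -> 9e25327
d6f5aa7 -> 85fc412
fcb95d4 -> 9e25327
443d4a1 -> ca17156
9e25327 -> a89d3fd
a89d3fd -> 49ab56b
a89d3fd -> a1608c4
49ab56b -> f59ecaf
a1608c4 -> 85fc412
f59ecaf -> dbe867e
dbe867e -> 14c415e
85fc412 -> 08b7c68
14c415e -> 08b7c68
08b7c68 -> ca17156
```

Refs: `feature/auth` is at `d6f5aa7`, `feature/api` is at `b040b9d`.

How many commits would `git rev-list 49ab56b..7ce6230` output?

Reachable from 7ce6230: {08b7c68, 14c415e, 49ab56b, 7ce6230, 85fc412, 9e25327, a1608c4, a89d3fd, ca17156, d01db06, dbe867e, f59ecaf}.
Reachable from 49ab56b: {08b7c68, 14c415e, 49ab56b, ca17156, dbe867e, f59ecaf}.
In 7ce6230's history but not 49ab56b's: {7ce6230, 85fc412, 9e25327, a1608c4, a89d3fd, d01db06} — 6 commits.

6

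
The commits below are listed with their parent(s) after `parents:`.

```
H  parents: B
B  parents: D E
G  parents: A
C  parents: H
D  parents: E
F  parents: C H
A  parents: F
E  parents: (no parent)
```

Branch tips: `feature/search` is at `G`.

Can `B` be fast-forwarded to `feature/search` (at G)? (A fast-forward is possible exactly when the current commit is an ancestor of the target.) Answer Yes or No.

Yes

A fast-forward from B to G is possible iff B is an ancestor of G.
Ancestors of G: {A, B, C, D, E, F, G, H}.
B is among them, so fast-forward is possible.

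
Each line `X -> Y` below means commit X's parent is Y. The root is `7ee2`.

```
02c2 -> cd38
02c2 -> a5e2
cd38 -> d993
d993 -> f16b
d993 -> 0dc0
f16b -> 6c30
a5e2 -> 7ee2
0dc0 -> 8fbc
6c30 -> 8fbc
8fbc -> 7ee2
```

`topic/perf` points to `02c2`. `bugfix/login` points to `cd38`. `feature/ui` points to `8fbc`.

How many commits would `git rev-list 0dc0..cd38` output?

4

Reachable from cd38: {0dc0, 6c30, 7ee2, 8fbc, cd38, d993, f16b}.
Reachable from 0dc0: {0dc0, 7ee2, 8fbc}.
In cd38's history but not 0dc0's: {6c30, cd38, d993, f16b} — 4 commits.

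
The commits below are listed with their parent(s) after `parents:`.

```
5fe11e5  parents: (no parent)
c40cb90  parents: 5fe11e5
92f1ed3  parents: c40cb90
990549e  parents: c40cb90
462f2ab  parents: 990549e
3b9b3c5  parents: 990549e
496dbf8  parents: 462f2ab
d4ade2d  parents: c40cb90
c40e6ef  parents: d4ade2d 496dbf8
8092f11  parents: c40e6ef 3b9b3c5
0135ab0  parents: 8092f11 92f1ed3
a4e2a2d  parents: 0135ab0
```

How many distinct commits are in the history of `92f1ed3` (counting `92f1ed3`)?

3

Walking parent pointers from 92f1ed3: reachable set = {5fe11e5, 92f1ed3, c40cb90}.
That is 3 commits.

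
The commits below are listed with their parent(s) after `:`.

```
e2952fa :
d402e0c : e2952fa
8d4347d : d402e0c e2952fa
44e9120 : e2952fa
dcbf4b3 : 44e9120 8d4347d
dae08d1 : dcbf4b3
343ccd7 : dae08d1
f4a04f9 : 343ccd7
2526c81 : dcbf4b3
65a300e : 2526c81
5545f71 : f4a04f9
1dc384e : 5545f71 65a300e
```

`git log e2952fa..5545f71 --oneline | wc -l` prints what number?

8

Reachable from 5545f71: {343ccd7, 44e9120, 5545f71, 8d4347d, d402e0c, dae08d1, dcbf4b3, e2952fa, f4a04f9}.
Reachable from e2952fa: {e2952fa}.
In 5545f71's history but not e2952fa's: {343ccd7, 44e9120, 5545f71, 8d4347d, d402e0c, dae08d1, dcbf4b3, f4a04f9} — 8 commits.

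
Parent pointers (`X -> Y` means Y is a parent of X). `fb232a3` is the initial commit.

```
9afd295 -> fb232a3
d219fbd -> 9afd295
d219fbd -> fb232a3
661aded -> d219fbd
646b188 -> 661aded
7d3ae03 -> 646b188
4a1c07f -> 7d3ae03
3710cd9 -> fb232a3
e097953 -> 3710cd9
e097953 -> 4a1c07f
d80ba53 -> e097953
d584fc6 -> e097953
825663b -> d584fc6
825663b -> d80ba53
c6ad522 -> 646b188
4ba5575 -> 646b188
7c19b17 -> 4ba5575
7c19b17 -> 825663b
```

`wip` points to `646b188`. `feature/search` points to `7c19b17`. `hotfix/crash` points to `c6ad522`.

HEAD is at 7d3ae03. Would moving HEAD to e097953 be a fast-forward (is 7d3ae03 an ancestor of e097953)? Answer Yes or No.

A fast-forward from 7d3ae03 to e097953 is possible iff 7d3ae03 is an ancestor of e097953.
Ancestors of e097953: {3710cd9, 4a1c07f, 646b188, 661aded, 7d3ae03, 9afd295, d219fbd, e097953, fb232a3}.
7d3ae03 is among them, so fast-forward is possible.

Yes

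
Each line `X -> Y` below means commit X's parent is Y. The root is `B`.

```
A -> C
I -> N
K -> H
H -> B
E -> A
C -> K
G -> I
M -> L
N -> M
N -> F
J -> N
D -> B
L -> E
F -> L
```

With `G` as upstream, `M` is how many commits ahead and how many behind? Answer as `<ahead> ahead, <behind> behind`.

0 ahead, 4 behind

Reachable from M: {A, B, C, E, H, K, L, M}.
Reachable from G: {A, B, C, E, F, G, H, I, K, L, M, N}.
Only in M's history (ahead): {} — 0.
Only in G's history (behind): {F, G, I, N} — 4.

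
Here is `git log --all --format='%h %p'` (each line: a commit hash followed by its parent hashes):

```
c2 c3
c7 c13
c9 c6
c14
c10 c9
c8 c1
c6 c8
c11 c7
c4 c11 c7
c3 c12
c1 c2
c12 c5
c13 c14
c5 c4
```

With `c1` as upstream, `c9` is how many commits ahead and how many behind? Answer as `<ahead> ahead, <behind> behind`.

Reachable from c9: {c1, c11, c12, c13, c14, c2, c3, c4, c5, c6, c7, c8, c9}.
Reachable from c1: {c1, c11, c12, c13, c14, c2, c3, c4, c5, c7}.
Only in c9's history (ahead): {c6, c8, c9} — 3.
Only in c1's history (behind): {} — 0.

3 ahead, 0 behind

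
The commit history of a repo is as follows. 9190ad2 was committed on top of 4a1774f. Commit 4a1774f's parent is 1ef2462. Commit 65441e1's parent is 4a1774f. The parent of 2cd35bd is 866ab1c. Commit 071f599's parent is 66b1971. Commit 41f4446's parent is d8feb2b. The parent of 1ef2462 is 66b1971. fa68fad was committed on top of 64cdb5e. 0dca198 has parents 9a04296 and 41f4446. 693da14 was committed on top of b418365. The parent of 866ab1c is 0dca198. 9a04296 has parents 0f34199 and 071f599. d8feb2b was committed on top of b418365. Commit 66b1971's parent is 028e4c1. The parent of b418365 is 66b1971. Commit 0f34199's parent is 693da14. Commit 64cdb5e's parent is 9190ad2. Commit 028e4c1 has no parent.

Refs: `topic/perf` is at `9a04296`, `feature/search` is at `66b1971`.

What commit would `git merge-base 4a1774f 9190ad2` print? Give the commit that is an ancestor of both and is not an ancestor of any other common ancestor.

4a1774f

Ancestors of 4a1774f: {028e4c1, 1ef2462, 4a1774f, 66b1971}.
Ancestors of 9190ad2: {028e4c1, 1ef2462, 4a1774f, 66b1971, 9190ad2}.
Common ancestors: {028e4c1, 1ef2462, 4a1774f, 66b1971}.
Among these, 4a1774f is not an ancestor of any other common ancestor — it is the merge base.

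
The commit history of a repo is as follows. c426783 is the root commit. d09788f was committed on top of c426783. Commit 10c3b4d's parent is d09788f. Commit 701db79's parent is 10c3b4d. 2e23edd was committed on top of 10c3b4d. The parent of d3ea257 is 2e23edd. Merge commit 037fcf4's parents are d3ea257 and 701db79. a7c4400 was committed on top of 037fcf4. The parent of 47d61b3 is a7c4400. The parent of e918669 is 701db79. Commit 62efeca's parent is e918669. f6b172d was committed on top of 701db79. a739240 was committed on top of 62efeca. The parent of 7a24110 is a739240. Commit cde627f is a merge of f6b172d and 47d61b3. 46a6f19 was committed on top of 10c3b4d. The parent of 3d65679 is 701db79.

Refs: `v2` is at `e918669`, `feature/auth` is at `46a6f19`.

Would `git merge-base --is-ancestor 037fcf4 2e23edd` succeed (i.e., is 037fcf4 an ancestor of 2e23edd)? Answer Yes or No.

Ancestors of 2e23edd: {10c3b4d, 2e23edd, c426783, d09788f}.
037fcf4 is not in that set, so it is not an ancestor of 2e23edd.

No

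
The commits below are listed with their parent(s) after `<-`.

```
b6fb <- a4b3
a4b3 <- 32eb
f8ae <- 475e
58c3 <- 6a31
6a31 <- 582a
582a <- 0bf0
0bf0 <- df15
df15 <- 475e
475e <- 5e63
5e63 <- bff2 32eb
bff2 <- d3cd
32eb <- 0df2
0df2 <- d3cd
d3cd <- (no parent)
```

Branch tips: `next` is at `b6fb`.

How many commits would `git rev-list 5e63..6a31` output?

5

Reachable from 6a31: {0bf0, 0df2, 32eb, 475e, 582a, 5e63, 6a31, bff2, d3cd, df15}.
Reachable from 5e63: {0df2, 32eb, 5e63, bff2, d3cd}.
In 6a31's history but not 5e63's: {0bf0, 475e, 582a, 6a31, df15} — 5 commits.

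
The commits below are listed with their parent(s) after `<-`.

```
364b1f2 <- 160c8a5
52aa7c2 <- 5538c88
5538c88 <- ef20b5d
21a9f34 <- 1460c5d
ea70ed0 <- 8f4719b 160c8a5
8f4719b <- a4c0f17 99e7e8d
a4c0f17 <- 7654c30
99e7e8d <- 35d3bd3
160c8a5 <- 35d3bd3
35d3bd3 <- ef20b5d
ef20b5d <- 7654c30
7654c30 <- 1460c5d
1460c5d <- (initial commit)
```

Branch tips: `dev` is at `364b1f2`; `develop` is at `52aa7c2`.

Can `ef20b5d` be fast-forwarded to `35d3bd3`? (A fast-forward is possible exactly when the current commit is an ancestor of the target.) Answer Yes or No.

A fast-forward from ef20b5d to 35d3bd3 is possible iff ef20b5d is an ancestor of 35d3bd3.
Ancestors of 35d3bd3: {1460c5d, 35d3bd3, 7654c30, ef20b5d}.
ef20b5d is among them, so fast-forward is possible.

Yes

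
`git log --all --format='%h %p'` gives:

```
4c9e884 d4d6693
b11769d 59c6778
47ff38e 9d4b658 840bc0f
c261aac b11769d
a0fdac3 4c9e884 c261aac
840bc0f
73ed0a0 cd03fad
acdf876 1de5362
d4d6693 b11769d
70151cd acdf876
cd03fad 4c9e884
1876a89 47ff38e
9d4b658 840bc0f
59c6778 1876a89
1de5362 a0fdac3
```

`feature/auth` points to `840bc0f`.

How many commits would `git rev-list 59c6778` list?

5

Walking parent pointers from 59c6778: reachable set = {1876a89, 47ff38e, 59c6778, 840bc0f, 9d4b658}.
That is 5 commits.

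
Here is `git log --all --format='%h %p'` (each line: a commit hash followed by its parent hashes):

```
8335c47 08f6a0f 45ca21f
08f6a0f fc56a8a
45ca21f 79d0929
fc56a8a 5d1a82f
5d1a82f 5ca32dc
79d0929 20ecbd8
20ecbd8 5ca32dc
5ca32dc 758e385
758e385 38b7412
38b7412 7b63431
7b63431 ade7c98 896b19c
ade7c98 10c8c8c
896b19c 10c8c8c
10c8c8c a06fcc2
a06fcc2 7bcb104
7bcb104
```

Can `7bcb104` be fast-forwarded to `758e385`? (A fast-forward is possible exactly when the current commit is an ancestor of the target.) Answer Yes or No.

A fast-forward from 7bcb104 to 758e385 is possible iff 7bcb104 is an ancestor of 758e385.
Ancestors of 758e385: {10c8c8c, 38b7412, 758e385, 7b63431, 7bcb104, 896b19c, a06fcc2, ade7c98}.
7bcb104 is among them, so fast-forward is possible.

Yes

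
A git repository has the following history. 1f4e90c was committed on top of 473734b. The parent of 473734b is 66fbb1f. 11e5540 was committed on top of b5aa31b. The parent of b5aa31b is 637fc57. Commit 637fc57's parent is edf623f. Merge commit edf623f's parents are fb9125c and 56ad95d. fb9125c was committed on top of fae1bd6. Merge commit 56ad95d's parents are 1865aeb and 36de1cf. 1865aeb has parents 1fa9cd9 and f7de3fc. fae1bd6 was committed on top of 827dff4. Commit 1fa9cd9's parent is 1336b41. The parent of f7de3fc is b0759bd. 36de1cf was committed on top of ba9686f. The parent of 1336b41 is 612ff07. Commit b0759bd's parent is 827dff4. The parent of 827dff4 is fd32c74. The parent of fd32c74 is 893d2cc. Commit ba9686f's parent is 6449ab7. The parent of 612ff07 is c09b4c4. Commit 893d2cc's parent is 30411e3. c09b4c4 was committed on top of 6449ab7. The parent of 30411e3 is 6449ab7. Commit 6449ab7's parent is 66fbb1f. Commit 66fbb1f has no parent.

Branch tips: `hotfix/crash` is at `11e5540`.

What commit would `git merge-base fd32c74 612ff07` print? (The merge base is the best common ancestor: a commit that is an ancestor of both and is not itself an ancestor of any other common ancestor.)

Ancestors of fd32c74: {30411e3, 6449ab7, 66fbb1f, 893d2cc, fd32c74}.
Ancestors of 612ff07: {612ff07, 6449ab7, 66fbb1f, c09b4c4}.
Common ancestors: {6449ab7, 66fbb1f}.
Among these, 6449ab7 is not an ancestor of any other common ancestor — it is the merge base.

6449ab7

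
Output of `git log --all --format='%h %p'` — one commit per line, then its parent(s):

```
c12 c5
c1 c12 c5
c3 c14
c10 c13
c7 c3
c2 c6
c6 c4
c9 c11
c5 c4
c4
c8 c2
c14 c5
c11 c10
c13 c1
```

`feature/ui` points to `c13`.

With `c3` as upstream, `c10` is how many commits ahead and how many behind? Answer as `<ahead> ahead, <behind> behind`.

Reachable from c10: {c1, c10, c12, c13, c4, c5}.
Reachable from c3: {c14, c3, c4, c5}.
Only in c10's history (ahead): {c1, c10, c12, c13} — 4.
Only in c3's history (behind): {c14, c3} — 2.

4 ahead, 2 behind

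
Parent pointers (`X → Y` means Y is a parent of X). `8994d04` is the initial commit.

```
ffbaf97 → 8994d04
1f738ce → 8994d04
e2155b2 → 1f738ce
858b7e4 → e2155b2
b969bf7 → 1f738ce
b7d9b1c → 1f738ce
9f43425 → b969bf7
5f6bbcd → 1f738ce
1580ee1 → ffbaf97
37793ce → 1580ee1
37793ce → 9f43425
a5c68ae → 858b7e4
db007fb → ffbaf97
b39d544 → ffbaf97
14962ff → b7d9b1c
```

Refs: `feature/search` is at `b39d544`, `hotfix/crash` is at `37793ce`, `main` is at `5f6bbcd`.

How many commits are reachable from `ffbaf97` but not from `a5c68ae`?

1

Reachable from ffbaf97: {8994d04, ffbaf97}.
Reachable from a5c68ae: {1f738ce, 858b7e4, 8994d04, a5c68ae, e2155b2}.
In ffbaf97's history but not a5c68ae's: {ffbaf97} — 1 commit.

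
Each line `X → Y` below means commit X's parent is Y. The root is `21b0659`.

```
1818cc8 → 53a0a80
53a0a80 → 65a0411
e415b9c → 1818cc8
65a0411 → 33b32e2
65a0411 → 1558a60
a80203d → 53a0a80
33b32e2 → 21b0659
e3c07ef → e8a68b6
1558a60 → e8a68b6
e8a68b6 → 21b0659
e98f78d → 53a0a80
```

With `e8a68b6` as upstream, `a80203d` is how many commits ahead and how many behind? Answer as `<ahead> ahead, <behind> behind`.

5 ahead, 0 behind

Reachable from a80203d: {1558a60, 21b0659, 33b32e2, 53a0a80, 65a0411, a80203d, e8a68b6}.
Reachable from e8a68b6: {21b0659, e8a68b6}.
Only in a80203d's history (ahead): {1558a60, 33b32e2, 53a0a80, 65a0411, a80203d} — 5.
Only in e8a68b6's history (behind): {} — 0.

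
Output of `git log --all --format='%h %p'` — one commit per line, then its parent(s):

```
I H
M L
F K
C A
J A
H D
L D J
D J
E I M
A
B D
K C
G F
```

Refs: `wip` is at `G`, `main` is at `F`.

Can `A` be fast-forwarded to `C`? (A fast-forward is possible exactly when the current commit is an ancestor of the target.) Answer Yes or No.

A fast-forward from A to C is possible iff A is an ancestor of C.
Ancestors of C: {A, C}.
A is among them, so fast-forward is possible.

Yes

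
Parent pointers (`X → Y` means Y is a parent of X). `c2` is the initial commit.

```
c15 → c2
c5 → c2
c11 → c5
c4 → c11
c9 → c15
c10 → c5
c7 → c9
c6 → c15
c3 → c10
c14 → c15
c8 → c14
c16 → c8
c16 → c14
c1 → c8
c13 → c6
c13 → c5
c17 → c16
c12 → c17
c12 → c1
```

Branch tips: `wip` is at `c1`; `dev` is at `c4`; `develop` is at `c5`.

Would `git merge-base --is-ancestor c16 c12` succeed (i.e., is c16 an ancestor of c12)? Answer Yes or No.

Ancestors of c12 (commits reachable by following parents): {c1, c12, c14, c15, c16, c17, c2, c8}.
c16 is in that set, so it is an ancestor of c12.

Yes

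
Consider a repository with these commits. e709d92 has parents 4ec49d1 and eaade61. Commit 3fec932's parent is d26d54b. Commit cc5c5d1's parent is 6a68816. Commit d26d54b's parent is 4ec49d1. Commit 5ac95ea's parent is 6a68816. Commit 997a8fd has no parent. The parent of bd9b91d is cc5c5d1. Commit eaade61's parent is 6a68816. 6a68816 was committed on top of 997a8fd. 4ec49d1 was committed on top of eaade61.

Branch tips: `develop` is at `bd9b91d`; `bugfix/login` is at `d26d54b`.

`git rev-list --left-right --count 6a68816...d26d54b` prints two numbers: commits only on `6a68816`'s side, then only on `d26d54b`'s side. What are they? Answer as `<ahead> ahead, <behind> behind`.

Reachable from 6a68816: {6a68816, 997a8fd}.
Reachable from d26d54b: {4ec49d1, 6a68816, 997a8fd, d26d54b, eaade61}.
Only in 6a68816's history (ahead): {} — 0.
Only in d26d54b's history (behind): {4ec49d1, d26d54b, eaade61} — 3.

0 ahead, 3 behind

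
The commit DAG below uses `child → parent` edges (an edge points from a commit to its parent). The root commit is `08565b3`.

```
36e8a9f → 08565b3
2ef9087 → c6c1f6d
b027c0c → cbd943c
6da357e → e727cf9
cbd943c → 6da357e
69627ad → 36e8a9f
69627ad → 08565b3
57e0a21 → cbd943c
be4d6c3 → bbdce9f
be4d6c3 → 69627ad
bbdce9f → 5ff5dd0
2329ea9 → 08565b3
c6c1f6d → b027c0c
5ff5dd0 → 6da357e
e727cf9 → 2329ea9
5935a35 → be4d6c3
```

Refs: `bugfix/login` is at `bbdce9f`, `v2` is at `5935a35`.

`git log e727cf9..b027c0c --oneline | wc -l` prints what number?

3

Reachable from b027c0c: {08565b3, 2329ea9, 6da357e, b027c0c, cbd943c, e727cf9}.
Reachable from e727cf9: {08565b3, 2329ea9, e727cf9}.
In b027c0c's history but not e727cf9's: {6da357e, b027c0c, cbd943c} — 3 commits.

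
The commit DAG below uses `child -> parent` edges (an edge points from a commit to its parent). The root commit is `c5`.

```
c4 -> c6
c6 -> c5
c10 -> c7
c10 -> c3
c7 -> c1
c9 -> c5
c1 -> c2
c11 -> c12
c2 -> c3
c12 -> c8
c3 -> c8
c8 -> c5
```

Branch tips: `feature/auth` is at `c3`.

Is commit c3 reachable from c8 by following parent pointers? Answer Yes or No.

Ancestors of c8: {c5, c8}.
c3 is not in that set, so it is not an ancestor of c8.

No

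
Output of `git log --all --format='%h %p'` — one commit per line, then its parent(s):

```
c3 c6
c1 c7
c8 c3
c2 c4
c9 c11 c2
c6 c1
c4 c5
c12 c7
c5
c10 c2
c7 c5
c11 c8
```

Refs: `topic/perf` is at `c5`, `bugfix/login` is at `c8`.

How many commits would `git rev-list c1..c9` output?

Reachable from c9: {c1, c11, c2, c3, c4, c5, c6, c7, c8, c9}.
Reachable from c1: {c1, c5, c7}.
In c9's history but not c1's: {c11, c2, c3, c4, c6, c8, c9} — 7 commits.

7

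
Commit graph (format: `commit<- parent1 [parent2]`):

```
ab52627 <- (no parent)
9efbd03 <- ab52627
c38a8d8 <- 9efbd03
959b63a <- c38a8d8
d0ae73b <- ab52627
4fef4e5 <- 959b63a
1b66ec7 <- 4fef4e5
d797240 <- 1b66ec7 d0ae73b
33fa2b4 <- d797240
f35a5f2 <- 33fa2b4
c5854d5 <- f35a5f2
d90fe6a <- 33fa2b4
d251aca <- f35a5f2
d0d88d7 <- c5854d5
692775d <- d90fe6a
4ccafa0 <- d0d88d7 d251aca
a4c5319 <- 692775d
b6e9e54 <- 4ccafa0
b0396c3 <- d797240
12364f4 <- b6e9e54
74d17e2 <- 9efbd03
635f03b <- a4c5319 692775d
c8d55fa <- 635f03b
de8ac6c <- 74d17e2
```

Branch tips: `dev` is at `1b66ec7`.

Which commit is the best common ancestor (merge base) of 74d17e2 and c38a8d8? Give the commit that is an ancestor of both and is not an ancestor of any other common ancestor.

Ancestors of 74d17e2: {74d17e2, 9efbd03, ab52627}.
Ancestors of c38a8d8: {9efbd03, ab52627, c38a8d8}.
Common ancestors: {9efbd03, ab52627}.
Among these, 9efbd03 is not an ancestor of any other common ancestor — it is the merge base.

9efbd03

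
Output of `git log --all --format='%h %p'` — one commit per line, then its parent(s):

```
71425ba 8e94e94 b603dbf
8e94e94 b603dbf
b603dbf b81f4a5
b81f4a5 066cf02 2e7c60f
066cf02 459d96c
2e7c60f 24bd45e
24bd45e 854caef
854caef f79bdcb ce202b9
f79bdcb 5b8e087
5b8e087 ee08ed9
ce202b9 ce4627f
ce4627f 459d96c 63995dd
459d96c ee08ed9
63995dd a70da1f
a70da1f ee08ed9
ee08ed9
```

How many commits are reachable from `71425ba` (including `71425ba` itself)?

Walking parent pointers from 71425ba: reachable set = {066cf02, 24bd45e, 2e7c60f, 459d96c, 5b8e087, 63995dd, 71425ba, 854caef, 8e94e94, a70da1f, b603dbf, b81f4a5, ce202b9, ce4627f, ee08ed9, f79bdcb}.
That is 16 commits.

16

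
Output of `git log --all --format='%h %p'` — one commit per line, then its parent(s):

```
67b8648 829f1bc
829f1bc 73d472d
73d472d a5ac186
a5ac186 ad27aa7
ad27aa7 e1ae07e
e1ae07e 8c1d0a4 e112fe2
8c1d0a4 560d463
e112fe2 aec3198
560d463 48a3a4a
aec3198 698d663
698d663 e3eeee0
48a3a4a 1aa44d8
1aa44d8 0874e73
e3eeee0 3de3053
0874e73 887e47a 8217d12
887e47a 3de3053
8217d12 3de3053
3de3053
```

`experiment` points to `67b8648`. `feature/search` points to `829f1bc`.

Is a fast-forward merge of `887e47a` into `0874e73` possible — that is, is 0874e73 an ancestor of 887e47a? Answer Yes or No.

No

A fast-forward from 0874e73 to 887e47a is possible iff 0874e73 is an ancestor of 887e47a.
Ancestors of 887e47a: {3de3053, 887e47a}.
0874e73 is not among them, so fast-forward is not possible.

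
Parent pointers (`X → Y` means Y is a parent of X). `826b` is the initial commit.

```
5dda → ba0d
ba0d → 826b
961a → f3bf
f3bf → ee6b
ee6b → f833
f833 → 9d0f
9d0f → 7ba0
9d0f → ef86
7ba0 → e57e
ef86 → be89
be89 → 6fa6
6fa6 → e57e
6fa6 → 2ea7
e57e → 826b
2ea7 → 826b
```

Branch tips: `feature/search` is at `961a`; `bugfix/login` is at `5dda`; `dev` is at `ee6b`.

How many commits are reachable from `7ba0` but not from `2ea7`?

Reachable from 7ba0: {7ba0, 826b, e57e}.
Reachable from 2ea7: {2ea7, 826b}.
In 7ba0's history but not 2ea7's: {7ba0, e57e} — 2 commits.

2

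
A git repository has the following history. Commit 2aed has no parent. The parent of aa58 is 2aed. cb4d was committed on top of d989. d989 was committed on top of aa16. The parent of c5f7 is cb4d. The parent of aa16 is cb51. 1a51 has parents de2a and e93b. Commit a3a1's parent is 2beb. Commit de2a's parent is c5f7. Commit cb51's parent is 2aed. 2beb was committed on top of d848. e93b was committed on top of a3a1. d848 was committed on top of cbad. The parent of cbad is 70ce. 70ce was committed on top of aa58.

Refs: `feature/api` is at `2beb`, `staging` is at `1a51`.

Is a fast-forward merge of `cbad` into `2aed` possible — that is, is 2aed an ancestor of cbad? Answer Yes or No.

A fast-forward from 2aed to cbad is possible iff 2aed is an ancestor of cbad.
Ancestors of cbad: {2aed, 70ce, aa58, cbad}.
2aed is among them, so fast-forward is possible.

Yes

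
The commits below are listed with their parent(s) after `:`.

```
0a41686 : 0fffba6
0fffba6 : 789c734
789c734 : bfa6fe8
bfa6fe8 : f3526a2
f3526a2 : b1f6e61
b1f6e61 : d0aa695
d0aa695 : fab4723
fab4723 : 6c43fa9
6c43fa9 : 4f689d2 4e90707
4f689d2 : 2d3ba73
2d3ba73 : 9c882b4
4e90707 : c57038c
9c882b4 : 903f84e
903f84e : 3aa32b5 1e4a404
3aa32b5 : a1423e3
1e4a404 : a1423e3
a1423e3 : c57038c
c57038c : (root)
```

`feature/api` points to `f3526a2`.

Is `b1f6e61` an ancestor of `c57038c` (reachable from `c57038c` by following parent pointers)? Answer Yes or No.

No

Ancestors of c57038c: {c57038c}.
b1f6e61 is not in that set, so it is not an ancestor of c57038c.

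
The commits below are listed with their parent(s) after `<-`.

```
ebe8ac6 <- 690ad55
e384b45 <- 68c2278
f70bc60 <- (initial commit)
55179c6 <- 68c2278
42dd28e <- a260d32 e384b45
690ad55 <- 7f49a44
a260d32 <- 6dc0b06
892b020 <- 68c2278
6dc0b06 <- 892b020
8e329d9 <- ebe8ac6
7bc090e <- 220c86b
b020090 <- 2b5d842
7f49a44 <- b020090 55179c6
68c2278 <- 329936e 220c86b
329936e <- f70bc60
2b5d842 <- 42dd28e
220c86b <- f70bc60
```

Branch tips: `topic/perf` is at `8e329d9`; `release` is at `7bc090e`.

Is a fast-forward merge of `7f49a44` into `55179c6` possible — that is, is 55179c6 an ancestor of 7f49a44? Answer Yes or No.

Yes

A fast-forward from 55179c6 to 7f49a44 is possible iff 55179c6 is an ancestor of 7f49a44.
Ancestors of 7f49a44: {220c86b, 2b5d842, 329936e, 42dd28e, 55179c6, 68c2278, 6dc0b06, 7f49a44, 892b020, a260d32, b020090, e384b45, f70bc60}.
55179c6 is among them, so fast-forward is possible.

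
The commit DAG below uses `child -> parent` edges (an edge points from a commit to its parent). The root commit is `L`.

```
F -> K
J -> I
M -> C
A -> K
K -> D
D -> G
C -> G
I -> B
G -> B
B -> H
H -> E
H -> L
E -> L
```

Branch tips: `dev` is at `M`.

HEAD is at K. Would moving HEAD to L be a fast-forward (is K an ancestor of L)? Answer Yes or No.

No

A fast-forward from K to L is possible iff K is an ancestor of L.
Ancestors of L: {L}.
K is not among them, so fast-forward is not possible.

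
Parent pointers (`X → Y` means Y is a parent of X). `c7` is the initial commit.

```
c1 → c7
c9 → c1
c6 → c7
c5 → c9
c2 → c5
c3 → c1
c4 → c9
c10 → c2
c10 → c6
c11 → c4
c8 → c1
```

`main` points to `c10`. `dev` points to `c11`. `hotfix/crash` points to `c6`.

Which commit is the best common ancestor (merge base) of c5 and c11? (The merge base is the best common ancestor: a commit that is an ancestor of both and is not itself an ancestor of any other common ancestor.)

Ancestors of c5: {c1, c5, c7, c9}.
Ancestors of c11: {c1, c11, c4, c7, c9}.
Common ancestors: {c1, c7, c9}.
Among these, c9 is not an ancestor of any other common ancestor — it is the merge base.

c9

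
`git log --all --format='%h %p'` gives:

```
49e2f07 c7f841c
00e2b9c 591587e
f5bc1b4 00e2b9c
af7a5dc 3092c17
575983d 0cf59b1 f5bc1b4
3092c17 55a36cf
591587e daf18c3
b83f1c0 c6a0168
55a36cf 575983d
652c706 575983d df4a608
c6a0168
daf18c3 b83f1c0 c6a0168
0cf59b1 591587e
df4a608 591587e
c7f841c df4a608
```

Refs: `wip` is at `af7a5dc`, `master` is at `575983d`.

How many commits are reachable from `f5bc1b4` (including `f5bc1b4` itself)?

6

Walking parent pointers from f5bc1b4: reachable set = {00e2b9c, 591587e, b83f1c0, c6a0168, daf18c3, f5bc1b4}.
That is 6 commits.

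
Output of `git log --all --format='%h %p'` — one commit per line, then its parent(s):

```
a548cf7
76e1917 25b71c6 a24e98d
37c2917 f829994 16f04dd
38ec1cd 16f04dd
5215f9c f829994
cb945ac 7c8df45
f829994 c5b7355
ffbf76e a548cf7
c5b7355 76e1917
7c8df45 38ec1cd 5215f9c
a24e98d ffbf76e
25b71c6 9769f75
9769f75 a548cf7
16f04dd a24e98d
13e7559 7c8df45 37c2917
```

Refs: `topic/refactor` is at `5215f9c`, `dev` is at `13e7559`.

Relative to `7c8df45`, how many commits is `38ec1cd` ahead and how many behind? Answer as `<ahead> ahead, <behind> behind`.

0 ahead, 7 behind

Reachable from 38ec1cd: {16f04dd, 38ec1cd, a24e98d, a548cf7, ffbf76e}.
Reachable from 7c8df45: {16f04dd, 25b71c6, 38ec1cd, 5215f9c, 76e1917, 7c8df45, 9769f75, a24e98d, a548cf7, c5b7355, f829994, ffbf76e}.
Only in 38ec1cd's history (ahead): {} — 0.
Only in 7c8df45's history (behind): {25b71c6, 5215f9c, 76e1917, 7c8df45, 9769f75, c5b7355, f829994} — 7.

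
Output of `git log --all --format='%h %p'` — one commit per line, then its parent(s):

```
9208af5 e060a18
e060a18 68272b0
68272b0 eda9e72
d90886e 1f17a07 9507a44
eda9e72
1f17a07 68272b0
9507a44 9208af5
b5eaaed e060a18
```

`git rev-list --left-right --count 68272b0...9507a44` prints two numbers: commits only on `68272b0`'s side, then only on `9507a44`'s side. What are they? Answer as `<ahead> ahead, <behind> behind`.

Reachable from 68272b0: {68272b0, eda9e72}.
Reachable from 9507a44: {68272b0, 9208af5, 9507a44, e060a18, eda9e72}.
Only in 68272b0's history (ahead): {} — 0.
Only in 9507a44's history (behind): {9208af5, 9507a44, e060a18} — 3.

0 ahead, 3 behind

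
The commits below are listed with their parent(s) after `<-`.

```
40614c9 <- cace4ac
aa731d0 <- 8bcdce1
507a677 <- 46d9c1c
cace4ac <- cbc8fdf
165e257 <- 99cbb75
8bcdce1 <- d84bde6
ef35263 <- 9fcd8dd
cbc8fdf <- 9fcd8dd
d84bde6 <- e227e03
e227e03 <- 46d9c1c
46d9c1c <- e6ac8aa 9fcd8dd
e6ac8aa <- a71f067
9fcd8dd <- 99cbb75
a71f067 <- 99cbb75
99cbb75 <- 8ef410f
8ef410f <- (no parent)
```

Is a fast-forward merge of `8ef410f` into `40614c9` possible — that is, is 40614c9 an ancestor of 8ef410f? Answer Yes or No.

No

A fast-forward from 40614c9 to 8ef410f is possible iff 40614c9 is an ancestor of 8ef410f.
Ancestors of 8ef410f: {8ef410f}.
40614c9 is not among them, so fast-forward is not possible.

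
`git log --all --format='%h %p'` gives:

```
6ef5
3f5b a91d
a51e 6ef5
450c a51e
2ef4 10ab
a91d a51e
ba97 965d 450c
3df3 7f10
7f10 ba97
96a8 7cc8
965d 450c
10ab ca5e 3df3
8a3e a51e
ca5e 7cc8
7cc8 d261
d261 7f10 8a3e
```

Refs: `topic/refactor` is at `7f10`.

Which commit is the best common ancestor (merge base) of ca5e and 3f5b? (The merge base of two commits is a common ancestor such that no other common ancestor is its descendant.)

a51e

Ancestors of ca5e: {450c, 6ef5, 7cc8, 7f10, 8a3e, 965d, a51e, ba97, ca5e, d261}.
Ancestors of 3f5b: {3f5b, 6ef5, a51e, a91d}.
Common ancestors: {6ef5, a51e}.
Among these, a51e is not an ancestor of any other common ancestor — it is the merge base.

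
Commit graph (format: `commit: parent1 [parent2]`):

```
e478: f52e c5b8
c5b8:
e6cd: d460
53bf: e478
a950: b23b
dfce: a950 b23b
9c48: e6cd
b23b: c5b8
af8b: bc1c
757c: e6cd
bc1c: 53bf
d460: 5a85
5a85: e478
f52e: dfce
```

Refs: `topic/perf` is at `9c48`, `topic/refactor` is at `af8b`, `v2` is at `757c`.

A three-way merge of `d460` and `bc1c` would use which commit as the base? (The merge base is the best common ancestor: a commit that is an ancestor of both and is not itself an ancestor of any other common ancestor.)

Ancestors of d460: {5a85, a950, b23b, c5b8, d460, dfce, e478, f52e}.
Ancestors of bc1c: {53bf, a950, b23b, bc1c, c5b8, dfce, e478, f52e}.
Common ancestors: {a950, b23b, c5b8, dfce, e478, f52e}.
Among these, e478 is not an ancestor of any other common ancestor — it is the merge base.

e478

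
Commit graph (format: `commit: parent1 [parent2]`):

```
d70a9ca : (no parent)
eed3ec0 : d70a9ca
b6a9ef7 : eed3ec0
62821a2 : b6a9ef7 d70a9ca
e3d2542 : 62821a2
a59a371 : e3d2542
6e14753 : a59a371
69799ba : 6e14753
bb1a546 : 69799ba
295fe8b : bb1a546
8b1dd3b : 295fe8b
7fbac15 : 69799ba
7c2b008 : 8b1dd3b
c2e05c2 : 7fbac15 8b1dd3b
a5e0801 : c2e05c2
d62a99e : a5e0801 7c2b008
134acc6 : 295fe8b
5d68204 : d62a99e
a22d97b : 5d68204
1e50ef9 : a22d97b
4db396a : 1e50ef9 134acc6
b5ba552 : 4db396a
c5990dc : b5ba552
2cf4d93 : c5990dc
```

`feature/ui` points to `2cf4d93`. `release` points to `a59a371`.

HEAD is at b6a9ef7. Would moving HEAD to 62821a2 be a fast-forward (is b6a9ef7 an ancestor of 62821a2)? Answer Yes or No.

Yes

A fast-forward from b6a9ef7 to 62821a2 is possible iff b6a9ef7 is an ancestor of 62821a2.
Ancestors of 62821a2: {62821a2, b6a9ef7, d70a9ca, eed3ec0}.
b6a9ef7 is among them, so fast-forward is possible.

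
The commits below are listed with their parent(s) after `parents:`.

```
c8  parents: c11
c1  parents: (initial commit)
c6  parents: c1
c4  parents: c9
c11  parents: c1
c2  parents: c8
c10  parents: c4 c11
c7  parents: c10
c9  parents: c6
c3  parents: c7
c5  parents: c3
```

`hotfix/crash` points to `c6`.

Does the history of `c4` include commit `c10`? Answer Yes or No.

Ancestors of c4: {c1, c4, c6, c9}.
c10 is not in that set, so it is not an ancestor of c4.

No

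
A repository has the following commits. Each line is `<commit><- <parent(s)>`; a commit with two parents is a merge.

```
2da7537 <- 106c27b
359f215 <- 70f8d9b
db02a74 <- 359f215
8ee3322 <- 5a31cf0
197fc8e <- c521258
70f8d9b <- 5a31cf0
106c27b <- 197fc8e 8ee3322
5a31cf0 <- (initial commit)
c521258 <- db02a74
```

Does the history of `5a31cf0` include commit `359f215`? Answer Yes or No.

No

Ancestors of 5a31cf0: {5a31cf0}.
359f215 is not in that set, so it is not an ancestor of 5a31cf0.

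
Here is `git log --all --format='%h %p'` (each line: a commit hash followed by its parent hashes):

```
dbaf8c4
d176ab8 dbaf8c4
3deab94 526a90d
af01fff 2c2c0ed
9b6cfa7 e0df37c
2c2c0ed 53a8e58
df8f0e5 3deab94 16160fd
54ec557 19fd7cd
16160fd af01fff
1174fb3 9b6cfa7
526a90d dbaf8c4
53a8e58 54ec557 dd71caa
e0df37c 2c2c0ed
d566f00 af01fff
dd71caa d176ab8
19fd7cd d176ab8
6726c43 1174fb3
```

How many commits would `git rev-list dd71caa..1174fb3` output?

7

Reachable from 1174fb3: {1174fb3, 19fd7cd, 2c2c0ed, 53a8e58, 54ec557, 9b6cfa7, d176ab8, dbaf8c4, dd71caa, e0df37c}.
Reachable from dd71caa: {d176ab8, dbaf8c4, dd71caa}.
In 1174fb3's history but not dd71caa's: {1174fb3, 19fd7cd, 2c2c0ed, 53a8e58, 54ec557, 9b6cfa7, e0df37c} — 7 commits.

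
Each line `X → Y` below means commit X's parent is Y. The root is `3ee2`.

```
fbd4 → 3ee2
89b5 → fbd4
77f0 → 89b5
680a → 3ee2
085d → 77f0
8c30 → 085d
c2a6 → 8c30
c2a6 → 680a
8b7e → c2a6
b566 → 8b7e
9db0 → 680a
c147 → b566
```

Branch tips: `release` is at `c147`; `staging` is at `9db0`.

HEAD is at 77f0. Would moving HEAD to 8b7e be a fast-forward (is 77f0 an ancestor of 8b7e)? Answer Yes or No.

A fast-forward from 77f0 to 8b7e is possible iff 77f0 is an ancestor of 8b7e.
Ancestors of 8b7e: {085d, 3ee2, 680a, 77f0, 89b5, 8b7e, 8c30, c2a6, fbd4}.
77f0 is among them, so fast-forward is possible.

Yes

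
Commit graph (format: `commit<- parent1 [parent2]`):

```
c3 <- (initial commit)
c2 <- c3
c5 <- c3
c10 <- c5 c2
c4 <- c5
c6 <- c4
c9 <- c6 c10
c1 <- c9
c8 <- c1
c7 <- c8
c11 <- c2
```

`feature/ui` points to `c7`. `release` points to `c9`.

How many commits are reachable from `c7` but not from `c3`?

9

Reachable from c7: {c1, c10, c2, c3, c4, c5, c6, c7, c8, c9}.
Reachable from c3: {c3}.
In c7's history but not c3's: {c1, c10, c2, c4, c5, c6, c7, c8, c9} — 9 commits.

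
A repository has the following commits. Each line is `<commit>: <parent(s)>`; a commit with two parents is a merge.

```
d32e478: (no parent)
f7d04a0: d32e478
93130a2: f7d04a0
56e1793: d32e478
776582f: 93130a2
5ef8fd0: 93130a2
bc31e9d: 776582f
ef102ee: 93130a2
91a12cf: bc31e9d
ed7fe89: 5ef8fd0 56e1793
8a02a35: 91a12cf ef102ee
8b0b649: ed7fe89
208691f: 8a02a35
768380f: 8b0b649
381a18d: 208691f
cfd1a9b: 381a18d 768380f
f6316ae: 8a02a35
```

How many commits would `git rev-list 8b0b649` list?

Walking parent pointers from 8b0b649: reachable set = {56e1793, 5ef8fd0, 8b0b649, 93130a2, d32e478, ed7fe89, f7d04a0}.
That is 7 commits.

7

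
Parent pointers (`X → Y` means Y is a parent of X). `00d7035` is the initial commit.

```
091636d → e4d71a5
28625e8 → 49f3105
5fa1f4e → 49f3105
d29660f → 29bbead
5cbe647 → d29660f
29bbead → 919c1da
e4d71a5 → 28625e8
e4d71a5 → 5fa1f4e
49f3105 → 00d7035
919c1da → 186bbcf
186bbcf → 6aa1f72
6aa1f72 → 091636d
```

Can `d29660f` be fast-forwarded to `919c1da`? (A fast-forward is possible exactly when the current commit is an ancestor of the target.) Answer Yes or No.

No

A fast-forward from d29660f to 919c1da is possible iff d29660f is an ancestor of 919c1da.
Ancestors of 919c1da: {00d7035, 091636d, 186bbcf, 28625e8, 49f3105, 5fa1f4e, 6aa1f72, 919c1da, e4d71a5}.
d29660f is not among them, so fast-forward is not possible.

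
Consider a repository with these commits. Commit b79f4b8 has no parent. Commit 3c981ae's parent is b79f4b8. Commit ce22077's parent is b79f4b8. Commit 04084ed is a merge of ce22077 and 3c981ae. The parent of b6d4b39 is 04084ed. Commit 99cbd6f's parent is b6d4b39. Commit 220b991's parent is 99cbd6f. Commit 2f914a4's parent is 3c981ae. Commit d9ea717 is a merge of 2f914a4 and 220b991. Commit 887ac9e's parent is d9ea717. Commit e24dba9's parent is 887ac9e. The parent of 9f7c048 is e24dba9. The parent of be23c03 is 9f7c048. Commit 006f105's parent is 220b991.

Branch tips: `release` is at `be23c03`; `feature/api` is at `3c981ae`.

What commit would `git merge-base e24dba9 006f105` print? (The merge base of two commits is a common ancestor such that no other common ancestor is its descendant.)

220b991

Ancestors of e24dba9: {04084ed, 220b991, 2f914a4, 3c981ae, 887ac9e, 99cbd6f, b6d4b39, b79f4b8, ce22077, d9ea717, e24dba9}.
Ancestors of 006f105: {006f105, 04084ed, 220b991, 3c981ae, 99cbd6f, b6d4b39, b79f4b8, ce22077}.
Common ancestors: {04084ed, 220b991, 3c981ae, 99cbd6f, b6d4b39, b79f4b8, ce22077}.
Among these, 220b991 is not an ancestor of any other common ancestor — it is the merge base.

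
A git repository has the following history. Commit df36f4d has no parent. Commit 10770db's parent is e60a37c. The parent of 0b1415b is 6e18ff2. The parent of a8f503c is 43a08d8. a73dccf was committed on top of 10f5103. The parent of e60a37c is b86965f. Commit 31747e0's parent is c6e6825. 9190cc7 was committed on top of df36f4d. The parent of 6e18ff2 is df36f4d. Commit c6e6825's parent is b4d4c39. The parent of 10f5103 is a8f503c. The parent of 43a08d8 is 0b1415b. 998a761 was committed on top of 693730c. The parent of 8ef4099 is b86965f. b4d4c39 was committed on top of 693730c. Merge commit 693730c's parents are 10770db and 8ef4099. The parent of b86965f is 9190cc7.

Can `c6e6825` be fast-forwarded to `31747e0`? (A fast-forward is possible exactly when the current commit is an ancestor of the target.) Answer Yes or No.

A fast-forward from c6e6825 to 31747e0 is possible iff c6e6825 is an ancestor of 31747e0.
Ancestors of 31747e0: {10770db, 31747e0, 693730c, 8ef4099, 9190cc7, b4d4c39, b86965f, c6e6825, df36f4d, e60a37c}.
c6e6825 is among them, so fast-forward is possible.

Yes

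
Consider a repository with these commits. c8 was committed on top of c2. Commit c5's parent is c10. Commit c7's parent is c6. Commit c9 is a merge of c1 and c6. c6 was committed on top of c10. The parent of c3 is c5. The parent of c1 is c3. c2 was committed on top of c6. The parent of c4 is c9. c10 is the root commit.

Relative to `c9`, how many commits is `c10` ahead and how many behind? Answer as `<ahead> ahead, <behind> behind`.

0 ahead, 5 behind

Reachable from c10: {c10}.
Reachable from c9: {c1, c10, c3, c5, c6, c9}.
Only in c10's history (ahead): {} — 0.
Only in c9's history (behind): {c1, c3, c5, c6, c9} — 5.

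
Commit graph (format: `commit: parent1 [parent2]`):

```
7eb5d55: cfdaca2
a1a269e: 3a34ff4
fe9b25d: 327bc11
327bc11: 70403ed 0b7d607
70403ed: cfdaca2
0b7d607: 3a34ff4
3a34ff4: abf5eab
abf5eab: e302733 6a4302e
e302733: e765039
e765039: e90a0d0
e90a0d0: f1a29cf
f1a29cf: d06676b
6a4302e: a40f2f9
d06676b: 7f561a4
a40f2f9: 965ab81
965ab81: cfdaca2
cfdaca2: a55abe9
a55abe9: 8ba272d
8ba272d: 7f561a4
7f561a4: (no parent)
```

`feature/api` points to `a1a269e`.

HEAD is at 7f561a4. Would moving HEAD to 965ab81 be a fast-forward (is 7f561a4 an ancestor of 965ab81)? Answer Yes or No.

Yes

A fast-forward from 7f561a4 to 965ab81 is possible iff 7f561a4 is an ancestor of 965ab81.
Ancestors of 965ab81: {7f561a4, 8ba272d, 965ab81, a55abe9, cfdaca2}.
7f561a4 is among them, so fast-forward is possible.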